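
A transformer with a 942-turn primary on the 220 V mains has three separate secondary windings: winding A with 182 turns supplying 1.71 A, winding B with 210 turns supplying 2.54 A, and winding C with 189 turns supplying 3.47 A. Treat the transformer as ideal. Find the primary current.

V_A = 220 × 182/942 = 42.505 V; V_B = 220 × 210/942 = 49.045 V; V_C = 220 × 189/942 = 44.140 V.
P_out = V_A I_A + V_B I_B + V_C I_C = 42.505×1.71 + 49.045×2.54 + 44.140×3.47 = 72.684 + 124.57 + 153.17 = 350.42 W.
Ideal ⇒ P_in = P_out, so I_p = P_out/V_p = 350.42/220 = 1.59 A.

I_p ≈ 1.59 A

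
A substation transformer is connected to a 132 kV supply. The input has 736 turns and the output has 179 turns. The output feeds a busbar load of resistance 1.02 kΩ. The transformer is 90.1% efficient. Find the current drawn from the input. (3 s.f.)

V_out = 132000 × 179/736 = 32103 V.
I_out = V_out/R = 32103/1020 = 31.474 A.
P_out = V_out I_out = 32103 × 31.474 = 1.0104×10^6 W.
P_in = P_out/η = 1.0104×10^6/0.901 = 1.1214×10^6 W.
I_in = P_in/V_in = 1.1214×10^6/132000 = 8.50 A.

I_in ≈ 8.50 A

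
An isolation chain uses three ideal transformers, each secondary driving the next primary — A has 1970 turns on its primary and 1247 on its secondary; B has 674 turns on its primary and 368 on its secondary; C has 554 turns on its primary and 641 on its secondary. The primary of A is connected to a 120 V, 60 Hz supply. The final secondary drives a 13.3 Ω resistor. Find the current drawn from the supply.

I_supply ≈ 1.44 A

After A: V = 120.00 × 1247/1970 = 75.959 V.
After B: V = 75.959 × 368/674 = 41.473 V.
After C: V = 41.473 × 641/554 = 47.986 V.
I_load = 47.986/13.3 = 3.6080 A, so P_out = 47.986 × 3.6080 = 173.13 W.
All ideal ⇒ P_in = P_out, so I_supply = 173.13/120 = 1.44 A.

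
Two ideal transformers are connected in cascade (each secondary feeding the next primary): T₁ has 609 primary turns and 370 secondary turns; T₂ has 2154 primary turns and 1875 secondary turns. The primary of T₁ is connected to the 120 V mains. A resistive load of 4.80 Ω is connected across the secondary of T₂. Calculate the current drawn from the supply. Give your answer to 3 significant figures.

I_supply ≈ 6.99 A

Secondary of T₁: V = 120.00 × 370/609 = 72.906 V.
Secondary of T₂: V = 72.906 × 1875/2154 = 63.463 V.
I_load = 63.463/4.80 = 13.221 A, so P_out = 63.463 × 13.221 = 839.08 W.
All ideal ⇒ P_in = P_out, so I_supply = 839.08/120 = 6.99 A.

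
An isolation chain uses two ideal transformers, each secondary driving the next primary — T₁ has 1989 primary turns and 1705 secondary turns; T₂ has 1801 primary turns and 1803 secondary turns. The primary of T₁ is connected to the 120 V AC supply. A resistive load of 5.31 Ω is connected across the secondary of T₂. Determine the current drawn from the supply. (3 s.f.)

I_supply ≈ 16.6 A

Secondary of T₁: V = 120.00 × 1705/1989 = 102.87 V.
Secondary of T₂: V = 102.87 × 1803/1801 = 102.98 V.
I_load = 102.98/5.31 = 19.394 A, so P_out = 102.98 × 19.394 = 1997.2 W.
All ideal ⇒ P_in = P_out, so I_supply = 1997.2/120 = 16.6 A.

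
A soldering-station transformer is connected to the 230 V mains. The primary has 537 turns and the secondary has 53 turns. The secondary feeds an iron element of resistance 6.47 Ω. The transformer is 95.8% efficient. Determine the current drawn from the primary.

V_s = 230 × 53/537 = 22.700 V.
I_s = V_s/R = 22.700/6.47 = 3.5085 A.
P_out = V_s I_s = 22.700 × 3.5085 = 79.644 W.
P_in = P_out/η = 79.644/0.958 = 83.136 W.
I_p = P_in/V_p = 83.136/230 = 0.361 A.

I_p ≈ 0.361 A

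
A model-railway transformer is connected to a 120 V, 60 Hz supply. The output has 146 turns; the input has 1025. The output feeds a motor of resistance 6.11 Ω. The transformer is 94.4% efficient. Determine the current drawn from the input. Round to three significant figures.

I_in ≈ 0.422 A

V_out = 120 × 146/1025 = 17.093 V.
I_out = V_out/R = 17.093/6.11 = 2.7975 A.
P_out = V_out I_out = 17.093 × 2.7975 = 47.817 W.
P_in = P_out/η = 47.817/0.944 = 50.653 W.
I_in = P_in/V_in = 50.653/120 = 0.422 A.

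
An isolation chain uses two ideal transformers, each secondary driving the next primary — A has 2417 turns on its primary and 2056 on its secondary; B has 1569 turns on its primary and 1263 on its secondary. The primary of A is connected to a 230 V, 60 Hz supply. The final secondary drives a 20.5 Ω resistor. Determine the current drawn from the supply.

Secondary of A: V = 230.00 × 2056/2417 = 195.65 V.
Secondary of B: V = 195.65 × 1263/1569 = 157.49 V.
I_load = 157.49/20.5 = 7.6825 A, so P_out = 157.49 × 7.6825 = 1209.9 W.
All ideal ⇒ P_in = P_out, so I_supply = 1209.9/230 = 5.26 A.

I_supply ≈ 5.26 A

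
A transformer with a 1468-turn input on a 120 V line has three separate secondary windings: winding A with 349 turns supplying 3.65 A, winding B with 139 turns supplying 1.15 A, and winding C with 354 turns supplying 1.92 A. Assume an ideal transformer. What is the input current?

I_in ≈ 1.44 A

V_A = 120 × 349/1468 = 28.529 V; V_B = 120 × 139/1468 = 11.362 V; V_C = 120 × 354/1468 = 28.937 V.
P_out = V_A I_A + V_B I_B + V_C I_C = 28.529×3.65 + 11.362×1.15 + 28.937×1.92 = 104.13 + 13.067 + 55.560 = 172.76 W.
Ideal ⇒ P_in = P_out, so I_in = P_out/V_in = 172.76/120 = 1.44 A.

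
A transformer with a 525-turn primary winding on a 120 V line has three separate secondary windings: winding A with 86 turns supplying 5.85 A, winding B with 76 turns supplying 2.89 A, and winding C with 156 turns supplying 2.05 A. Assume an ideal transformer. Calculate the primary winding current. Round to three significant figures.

V_A = 120 × 86/525 = 19.657 V; V_B = 120 × 76/525 = 17.371 V; V_C = 120 × 156/525 = 35.657 V.
P_out = V_A I_A + V_B I_B + V_C I_C = 19.657×5.85 + 17.371×2.89 + 35.657×2.05 = 114.99 + 50.203 + 73.097 = 238.29 W.
Ideal ⇒ P_in = P_out, so I_p = P_out/V_p = 238.29/120 = 1.99 A.

I_p ≈ 1.99 A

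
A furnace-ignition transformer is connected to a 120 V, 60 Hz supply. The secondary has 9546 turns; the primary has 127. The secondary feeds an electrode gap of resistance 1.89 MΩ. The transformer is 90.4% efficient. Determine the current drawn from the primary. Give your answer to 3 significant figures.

V_s = 120 × 9546/127 = 9019.8 V.
I_s = V_s/R = 9019.8/(1.89×10^6) = 0.0047724 A.
P_out = V_s I_s = 9019.8 × 0.0047724 = 43.046 W.
P_in = P_out/η = 43.046/0.904 = 47.618 W.
I_p = P_in/V_p = 47.618/120 = 0.397 A.

I_p ≈ 0.397 A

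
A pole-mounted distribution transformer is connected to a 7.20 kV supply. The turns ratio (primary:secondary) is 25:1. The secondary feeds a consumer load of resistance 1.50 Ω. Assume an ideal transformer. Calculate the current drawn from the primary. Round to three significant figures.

I_p ≈ 7.68 A

V_s = V_p × N_s/N_p = 7200 × 1/25 = 288.00 V.
I_s = V_s/R = 288.00/1.50 = 192.00 A.
For an ideal transformer I_p N_p = I_s N_s, so I_p = 192.00 × 1/25 = 7.68 A.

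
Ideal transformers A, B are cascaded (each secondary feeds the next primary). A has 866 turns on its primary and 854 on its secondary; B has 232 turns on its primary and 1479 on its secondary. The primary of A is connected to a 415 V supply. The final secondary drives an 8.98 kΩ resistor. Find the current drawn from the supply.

I_supply ≈ 1.83 A

After A: V = 415.00 × 854/866 = 409.25 V.
After B: V = 409.25 × 1479/232 = 2609.0 V.
I_load = 2609.0/8980 = 0.29053 A, so P_out = 2609.0 × 0.29053 = 757.98 W.
All ideal ⇒ P_in = P_out, so I_supply = 757.98/415 = 1.83 A.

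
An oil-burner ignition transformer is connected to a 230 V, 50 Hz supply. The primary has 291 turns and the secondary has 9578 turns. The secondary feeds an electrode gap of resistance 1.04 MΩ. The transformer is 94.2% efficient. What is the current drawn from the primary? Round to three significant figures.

I_p ≈ 0.254 A

V_s = 230 × 9578/291 = 7570.2 V.
I_s = V_s/R = 7570.2/(1.04×10^6) = 0.0072791 A.
P_out = V_s I_s = 7570.2 × 0.0072791 = 55.104 W.
P_in = P_out/η = 55.104/0.942 = 58.497 W.
I_p = P_in/V_p = 58.497/230 = 0.254 A.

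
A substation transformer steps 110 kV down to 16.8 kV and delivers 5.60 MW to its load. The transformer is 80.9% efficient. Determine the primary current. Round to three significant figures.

I_p ≈ 62.9 A

P_in = P_out/η = 5.60×10^6/0.809 = 6.9221×10^6 W.
I_p = P_in/V_p = 6.9221×10^6/110000 = 62.9 A.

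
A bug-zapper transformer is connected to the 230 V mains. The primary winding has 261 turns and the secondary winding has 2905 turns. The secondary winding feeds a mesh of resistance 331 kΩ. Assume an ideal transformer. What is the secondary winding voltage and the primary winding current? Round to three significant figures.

V_s ≈ 2560 V, I_p ≈ 0.0861 A

V_s = V_p × N_s/N_p = 230 × 2905/261 = 2560.0 V.
I_s = V_s/R = 2560.0/331000 = 0.0077340 A.
I_p = I_s × N_s/N_p = 0.0077340 × 2905/261 = 0.0861 A.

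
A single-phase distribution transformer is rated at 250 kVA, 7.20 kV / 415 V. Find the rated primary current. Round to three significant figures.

I_p = S/V_p = 250000/7200 = 34.7 A.

I_p ≈ 34.7 A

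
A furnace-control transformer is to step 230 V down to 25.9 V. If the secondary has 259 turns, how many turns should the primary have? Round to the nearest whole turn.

N_p/N_s = V_p/V_s, so N_p = 259 × 230/25.9 = 2300.0 ≈ 2300 turns.

N_p = 2300 turns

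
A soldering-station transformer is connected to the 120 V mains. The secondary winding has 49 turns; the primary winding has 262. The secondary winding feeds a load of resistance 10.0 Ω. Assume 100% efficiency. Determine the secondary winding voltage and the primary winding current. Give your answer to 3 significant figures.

V_s = V_p × N_s/N_p = 120 × 49/262 = 22.443 V.
I_s = V_s/R = 22.443/10.0 = 2.2443 A.
I_p = I_s × N_s/N_p = 2.2443 × 49/262 = 0.420 A.

V_s ≈ 22.4 V, I_p ≈ 0.420 A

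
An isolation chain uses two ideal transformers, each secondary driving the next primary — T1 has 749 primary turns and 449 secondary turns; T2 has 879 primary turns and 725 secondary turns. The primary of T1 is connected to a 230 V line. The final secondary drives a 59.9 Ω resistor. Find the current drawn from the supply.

I_supply ≈ 0.939 A

Secondary of T1: V = 230.00 × 449/749 = 137.88 V.
Secondary of T2: V = 137.88 × 725/879 = 113.72 V.
I_load = 113.72/59.9 = 1.8985 A, so P_out = 113.72 × 1.8985 = 215.90 W.
All ideal ⇒ P_in = P_out, so I_supply = 215.90/230 = 0.939 A.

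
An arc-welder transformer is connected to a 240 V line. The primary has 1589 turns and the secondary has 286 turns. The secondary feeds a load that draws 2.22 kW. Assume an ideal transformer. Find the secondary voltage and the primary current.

V_s ≈ 43.2 V, I_p ≈ 9.25 A

V_s = V_p × N_s/N_p = 240 × 286/1589 = 43.197 V.
I_s = P/V_s = 2220/43.197 = 51.392 A.
I_p = I_s × N_s/N_p = 51.392 × 286/1589 = 9.25 A.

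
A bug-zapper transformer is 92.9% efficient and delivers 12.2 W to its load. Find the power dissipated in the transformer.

P_loss ≈ 0.932 W

P_in = P_out/η = 12.2/0.929 = 13.1324 W.
P_loss = P_in − P_out = 13.1324 − 12.2 = 0.932 W.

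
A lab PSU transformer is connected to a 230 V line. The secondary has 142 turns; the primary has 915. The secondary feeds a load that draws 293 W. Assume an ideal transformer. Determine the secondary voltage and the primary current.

V_s = V_p × N_s/N_p = 230 × 142/915 = 35.694 V.
I_s = P/V_s = 293/35.694 = 8.2087 A.
I_p = I_s × N_s/N_p = 8.2087 × 142/915 = 1.27 A.

V_s ≈ 35.7 V, I_p ≈ 1.27 A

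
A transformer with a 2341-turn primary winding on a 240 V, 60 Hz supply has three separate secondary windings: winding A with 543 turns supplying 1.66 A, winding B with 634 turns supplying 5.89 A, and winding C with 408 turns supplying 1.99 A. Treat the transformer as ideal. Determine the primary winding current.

V_A = 240 × 543/2341 = 55.669 V; V_B = 240 × 634/2341 = 64.998 V; V_C = 240 × 408/2341 = 41.828 V.
P_out = V_A I_A + V_B I_B + V_C I_C = 55.669×1.66 + 64.998×5.89 + 41.828×1.99 = 92.410 + 382.84 + 83.238 = 558.49 W.
Ideal ⇒ P_in = P_out, so I_p = P_out/V_p = 558.49/240 = 2.33 A.

I_p ≈ 2.33 A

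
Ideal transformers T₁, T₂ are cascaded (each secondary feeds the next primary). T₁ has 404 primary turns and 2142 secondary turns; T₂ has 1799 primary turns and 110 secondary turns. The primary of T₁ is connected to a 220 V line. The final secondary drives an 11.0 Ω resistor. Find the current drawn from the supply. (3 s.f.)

Secondary of T₁: V = 220.00 × 2142/404 = 1166.4 V.
Secondary of T₂: V = 1166.4 × 110/1799 = 71.322 V.
I_load = 71.322/11.0 = 6.4838 A, so P_out = 71.322 × 6.4838 = 462.44 W.
All ideal ⇒ P_in = P_out, so I_supply = 462.44/220 = 2.10 A.

I_supply ≈ 2.10 A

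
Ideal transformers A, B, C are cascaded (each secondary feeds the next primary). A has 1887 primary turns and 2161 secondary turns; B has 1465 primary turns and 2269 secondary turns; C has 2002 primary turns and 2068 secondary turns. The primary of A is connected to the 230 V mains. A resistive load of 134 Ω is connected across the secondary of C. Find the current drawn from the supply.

Secondary of A: V = 230.00 × 2161/1887 = 263.40 V.
Secondary of B: V = 263.40 × 2269/1465 = 407.95 V.
Secondary of C: V = 407.95 × 2068/2002 = 421.40 V.
I_load = 421.40/134 = 3.1448 A, so P_out = 421.40 × 3.1448 = 1325.2 W.
All ideal ⇒ P_in = P_out, so I_supply = 1325.2/230 = 5.76 A.

I_supply ≈ 5.76 A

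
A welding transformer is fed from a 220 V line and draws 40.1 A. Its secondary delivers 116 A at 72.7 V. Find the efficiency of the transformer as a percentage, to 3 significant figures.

P_in = 220 × 40.1 = 8822.00 W.
P_out = 72.7 × 116 = 8433.20 W.
η = P_out/P_in = 8433.20/8822.00 = 0.956.

η ≈ 95.6%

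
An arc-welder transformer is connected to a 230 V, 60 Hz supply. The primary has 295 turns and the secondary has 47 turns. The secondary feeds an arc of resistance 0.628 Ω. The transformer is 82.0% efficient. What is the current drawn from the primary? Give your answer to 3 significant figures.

V_s = 230 × 47/295 = 36.644 V.
I_s = V_s/R = 36.644/0.628 = 58.350 A.
P_out = V_s I_s = 36.644 × 58.350 = 2138.2 W.
P_in = P_out/η = 2138.2/0.820 = 2607.6 W.
I_p = P_in/V_p = 2607.6/230 = 11.3 A.

I_p ≈ 11.3 A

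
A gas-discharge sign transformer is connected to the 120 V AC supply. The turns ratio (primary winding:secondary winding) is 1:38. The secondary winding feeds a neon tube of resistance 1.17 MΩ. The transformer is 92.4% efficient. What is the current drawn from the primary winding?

I_p ≈ 0.160 A

V_s = 120 × 38/1 = 4560.0 V.
I_s = V_s/R = 4560.0/(1.17×10^6) = 0.0038974 A.
P_out = V_s I_s = 4560.0 × 0.0038974 = 17.772 W.
P_in = P_out/η = 17.772/0.924 = 19.234 W.
I_p = P_in/V_p = 19.234/120 = 0.160 A.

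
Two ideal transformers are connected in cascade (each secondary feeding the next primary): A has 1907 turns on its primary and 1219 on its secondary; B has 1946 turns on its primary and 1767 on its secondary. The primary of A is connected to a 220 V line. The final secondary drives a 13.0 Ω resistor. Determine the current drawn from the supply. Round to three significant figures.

After A: V = 220.00 × 1219/1907 = 140.63 V.
After B: V = 140.63 × 1767/1946 = 127.69 V.
I_load = 127.69/13.0 = 9.8226 A, so P_out = 127.69 × 9.8226 = 1254.3 W.
All ideal ⇒ P_in = P_out, so I_supply = 1254.3/220 = 5.70 A.

I_supply ≈ 5.70 A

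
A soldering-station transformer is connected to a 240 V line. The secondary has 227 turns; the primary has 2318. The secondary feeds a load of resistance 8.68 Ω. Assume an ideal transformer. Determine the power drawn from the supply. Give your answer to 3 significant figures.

V_s = V_p × N_s/N_p = 240 × 227/2318 = 23.503 V.
I_s = V_s/R = 23.503/8.68 = 2.7077 A.
I_p = I_s × N_s/N_p = 2.7077 × 227/2318 = 0.26517 A.
P = V_p I_p = 240 × 0.26517 = 63.6 W.

P ≈ 63.6 W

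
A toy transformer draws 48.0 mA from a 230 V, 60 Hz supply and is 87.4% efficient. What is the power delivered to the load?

P_out ≈ 9.65 W

P_in = V_p I_p = 230 × 0.0480 = 11.040 W.
P_out = η P_in = 0.874 × 11.040 = 9.65 W.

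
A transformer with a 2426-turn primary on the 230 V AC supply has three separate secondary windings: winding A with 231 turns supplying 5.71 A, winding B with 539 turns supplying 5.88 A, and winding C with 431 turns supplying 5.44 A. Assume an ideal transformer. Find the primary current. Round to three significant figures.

V_A = 230 × 231/2426 = 21.900 V; V_B = 230 × 539/2426 = 51.101 V; V_C = 230 × 431/2426 = 40.862 V.
P_out = V_A I_A + V_B I_B + V_C I_C = 21.900×5.71 + 51.101×5.88 + 40.862×5.44 = 125.05 + 300.47 + 222.29 = 647.81 W.
Ideal ⇒ P_in = P_out, so I_p = P_out/V_p = 647.81/230 = 2.82 A.

I_p ≈ 2.82 A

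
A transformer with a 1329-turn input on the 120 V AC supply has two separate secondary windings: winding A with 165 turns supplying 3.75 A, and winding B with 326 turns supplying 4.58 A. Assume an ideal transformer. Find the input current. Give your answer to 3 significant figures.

I_in ≈ 1.59 A

V_A = 120 × 165/1329 = 14.898 V; V_B = 120 × 326/1329 = 29.436 V.
P_out = V_A I_A + V_B I_B = 14.898×3.75 + 29.436×4.58 = 55.869 + 134.82 = 190.68 W.
Ideal ⇒ P_in = P_out, so I_in = P_out/V_in = 190.68/120 = 1.59 A.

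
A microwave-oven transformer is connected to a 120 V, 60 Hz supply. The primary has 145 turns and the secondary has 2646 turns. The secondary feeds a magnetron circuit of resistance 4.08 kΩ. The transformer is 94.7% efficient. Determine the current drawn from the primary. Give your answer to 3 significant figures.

I_p ≈ 10.3 A

V_s = 120 × 2646/145 = 2189.8 V.
I_s = V_s/R = 2189.8/4080 = 0.53671 A.
P_out = V_s I_s = 2189.8 × 0.53671 = 1175.3 W.
P_in = P_out/η = 1175.3/0.947 = 1241.1 W.
I_p = P_in/V_p = 1241.1/120 = 10.3 A.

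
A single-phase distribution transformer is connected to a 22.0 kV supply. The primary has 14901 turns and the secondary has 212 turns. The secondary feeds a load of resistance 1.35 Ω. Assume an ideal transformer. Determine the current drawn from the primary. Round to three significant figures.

I_p ≈ 3.30 A

V_s = V_p × N_s/N_p = 22000 × 212/14901 = 313.00 V.
I_s = V_s/R = 313.00/1.35 = 231.85 A.
For an ideal transformer I_p N_p = I_s N_s, so I_p = 231.85 × 212/14901 = 3.30 A.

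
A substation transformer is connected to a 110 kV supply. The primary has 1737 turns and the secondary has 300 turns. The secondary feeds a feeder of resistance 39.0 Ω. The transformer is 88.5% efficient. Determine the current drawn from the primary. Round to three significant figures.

V_s = 110000 × 300/1737 = 18998 V.
I_s = V_s/R = 18998/39.0 = 487.14 A.
P_out = V_s I_s = 18998 × 487.14 = 9.2547×10^6 W.
P_in = P_out/η = 9.2547×10^6/0.885 = 1.0457×10^7 W.
I_p = P_in/V_p = 1.0457×10^7/110000 = 95.1 A.

I_p ≈ 95.1 A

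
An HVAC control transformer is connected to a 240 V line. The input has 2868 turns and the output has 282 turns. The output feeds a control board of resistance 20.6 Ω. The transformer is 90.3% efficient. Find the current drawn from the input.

V_out = 240 × 282/2868 = 23.598 V.
I_out = V_out/R = 23.598/20.6 = 1.1455 A.
P_out = V_out I_out = 23.598 × 1.1455 = 27.033 W.
P_in = P_out/η = 27.033/0.903 = 29.937 W.
I_in = P_in/V_in = 29.937/240 = 0.125 A.

I_in ≈ 0.125 A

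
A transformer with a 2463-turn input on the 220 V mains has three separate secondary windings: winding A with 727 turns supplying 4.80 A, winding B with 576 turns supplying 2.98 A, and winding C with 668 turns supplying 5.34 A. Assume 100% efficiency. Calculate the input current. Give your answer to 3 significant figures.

V_A = 220 × 727/2463 = 64.937 V; V_B = 220 × 576/2463 = 51.449 V; V_C = 220 × 668/2463 = 59.667 V.
P_out = V_A I_A + V_B I_B + V_C I_C = 64.937×4.80 + 51.449×2.98 + 59.667×5.34 = 311.70 + 153.32 + 318.62 = 783.64 W.
Ideal ⇒ P_in = P_out, so I_in = P_out/V_in = 783.64/220 = 3.56 A.

I_in ≈ 3.56 A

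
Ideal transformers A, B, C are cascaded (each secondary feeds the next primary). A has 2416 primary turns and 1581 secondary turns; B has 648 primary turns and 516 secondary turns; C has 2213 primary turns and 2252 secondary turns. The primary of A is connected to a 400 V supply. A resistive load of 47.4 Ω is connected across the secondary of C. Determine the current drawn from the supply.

After A: V = 400.00 × 1581/2416 = 261.75 V.
After B: V = 261.75 × 516/648 = 208.43 V.
After C: V = 208.43 × 2252/2213 = 212.11 V.
I_load = 212.11/47.4 = 4.4748 A, so P_out = 212.11 × 4.4748 = 949.15 W.
All ideal ⇒ P_in = P_out, so I_supply = 949.15/400 = 2.37 A.

I_supply ≈ 2.37 A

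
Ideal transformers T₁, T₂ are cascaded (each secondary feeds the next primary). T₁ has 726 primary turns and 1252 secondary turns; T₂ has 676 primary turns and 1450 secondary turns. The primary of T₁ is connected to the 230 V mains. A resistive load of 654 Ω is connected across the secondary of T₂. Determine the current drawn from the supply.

I_supply ≈ 4.81 A

After T₁: V = 230.00 × 1252/726 = 396.64 V.
After T₂: V = 396.64 × 1450/676 = 850.78 V.
I_load = 850.78/654 = 1.3009 A, so P_out = 850.78 × 1.3009 = 1106.8 W.
All ideal ⇒ P_in = P_out, so I_supply = 1106.8/230 = 4.81 A.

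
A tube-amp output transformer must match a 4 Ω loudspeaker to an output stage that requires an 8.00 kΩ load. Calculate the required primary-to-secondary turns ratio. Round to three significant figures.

N_p/N_s ≈ 44.7

Z_p/Z_s = (N_p/N_s)², so N_p/N_s = √(8000/4) = √2000 = 44.7.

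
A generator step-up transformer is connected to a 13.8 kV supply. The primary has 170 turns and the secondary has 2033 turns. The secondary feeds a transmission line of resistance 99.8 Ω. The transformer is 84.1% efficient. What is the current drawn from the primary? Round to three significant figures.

I_p ≈ 23500 A

V_s = 13800 × 2033/170 = 165030 V.
I_s = V_s/R = 165030/99.8 = 1653.6 A.
P_out = V_s I_s = 165030 × 1653.6 = 2.7290×10^8 W.
P_in = P_out/η = 2.7290×10^8/0.841 = 3.2450×10^8 W.
I_p = P_in/V_p = 3.2450×10^8/13800 = 23500 A.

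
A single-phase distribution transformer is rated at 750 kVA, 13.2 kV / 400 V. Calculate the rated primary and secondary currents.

I_p = S/V_p = 750000/13200 = 56.8 A.
I_s = S/V_s = 750000/400 = 1880 A.

I_p ≈ 56.8 A, I_s ≈ 1880 A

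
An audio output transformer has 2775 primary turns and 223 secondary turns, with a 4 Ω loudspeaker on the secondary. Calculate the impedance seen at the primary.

Z_p ≈ 619 Ω

Z_p = (N_p/N_s)² × Z_s = (2775/223)² × 4 = 619 Ω.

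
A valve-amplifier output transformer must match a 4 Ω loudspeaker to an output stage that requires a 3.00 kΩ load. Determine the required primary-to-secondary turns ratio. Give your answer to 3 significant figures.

Z_p/Z_s = (N_p/N_s)², so N_p/N_s = √(3000/4) = √750 = 27.4.

N_p/N_s ≈ 27.4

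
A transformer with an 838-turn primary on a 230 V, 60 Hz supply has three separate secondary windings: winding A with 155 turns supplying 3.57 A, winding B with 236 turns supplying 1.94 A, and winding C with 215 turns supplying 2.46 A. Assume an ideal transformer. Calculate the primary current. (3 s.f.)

V_A = 230 × 155/838 = 42.542 V; V_B = 230 × 236/838 = 64.773 V; V_C = 230 × 215/838 = 59.010 V.
P_out = V_A I_A + V_B I_B + V_C I_C = 42.542×3.57 + 64.773×1.94 + 59.010×2.46 = 151.87 + 125.66 + 145.16 = 422.70 W.
Ideal ⇒ P_in = P_out, so I_p = P_out/V_p = 422.70/230 = 1.84 A.

I_p ≈ 1.84 A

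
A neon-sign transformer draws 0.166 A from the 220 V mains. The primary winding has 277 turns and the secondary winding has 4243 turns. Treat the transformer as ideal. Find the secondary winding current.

I_s ≈ 0.0108 A

I_s/I_p = N_p/N_s, so I_s = 0.166 × 277/4243 = 0.0108 A.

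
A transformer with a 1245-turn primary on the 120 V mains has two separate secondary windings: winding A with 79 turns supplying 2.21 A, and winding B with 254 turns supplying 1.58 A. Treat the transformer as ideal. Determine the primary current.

V_A = 120 × 79/1245 = 7.6145 V; V_B = 120 × 254/1245 = 24.482 V.
P_out = V_A I_A + V_B I_B = 7.6145×2.21 + 24.482×1.58 = 16.828 + 38.681 = 55.509 W.
Ideal ⇒ P_in = P_out, so I_p = P_out/V_p = 55.509/120 = 0.463 A.

I_p ≈ 0.463 A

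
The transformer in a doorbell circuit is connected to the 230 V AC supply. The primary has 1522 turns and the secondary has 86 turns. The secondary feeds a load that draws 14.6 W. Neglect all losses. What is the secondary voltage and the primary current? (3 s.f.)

V_s ≈ 13.0 V, I_p ≈ 0.0635 A

V_s = V_p × N_s/N_p = 230 × 86/1522 = 12.996 V.
I_s = P/V_s = 14.6/12.996 = 1.1234 A.
I_p = I_s × N_s/N_p = 1.1234 × 86/1522 = 0.0635 A.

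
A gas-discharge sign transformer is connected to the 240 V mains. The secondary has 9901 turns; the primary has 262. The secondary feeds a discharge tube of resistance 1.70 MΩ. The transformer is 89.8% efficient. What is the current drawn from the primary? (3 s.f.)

I_p ≈ 0.225 A

V_s = 240 × 9901/262 = 9069.6 V.
I_s = V_s/R = 9069.6/(1.70×10^6) = 0.0053351 A.
P_out = V_s I_s = 9069.6 × 0.0053351 = 48.387 W.
P_in = P_out/η = 48.387/0.898 = 53.883 W.
I_p = P_in/V_p = 53.883/240 = 0.225 A.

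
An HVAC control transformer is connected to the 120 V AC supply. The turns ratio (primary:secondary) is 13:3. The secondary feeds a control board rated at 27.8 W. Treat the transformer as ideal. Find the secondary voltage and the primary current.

V_s ≈ 27.7 V, I_p ≈ 0.232 A

V_s = V_p × N_s/N_p = 120 × 3/13 = 27.692 V.
I_s = P/V_s = 27.8/27.692 = 1.0039 A.
I_p = I_s × N_s/N_p = 1.0039 × 3/13 = 0.232 A.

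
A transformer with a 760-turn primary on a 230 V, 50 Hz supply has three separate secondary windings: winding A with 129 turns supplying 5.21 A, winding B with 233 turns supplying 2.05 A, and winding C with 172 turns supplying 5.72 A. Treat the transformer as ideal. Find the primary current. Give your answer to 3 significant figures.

V_A = 230 × 129/760 = 39.039 V; V_B = 230 × 233/760 = 70.513 V; V_C = 230 × 172/760 = 52.053 V.
P_out = V_A I_A + V_B I_B + V_C I_C = 39.039×5.21 + 70.513×2.05 + 52.053×5.72 = 203.40 + 144.55 + 297.74 = 645.69 W.
Ideal ⇒ P_in = P_out, so I_p = P_out/V_p = 645.69/230 = 2.81 A.

I_p ≈ 2.81 A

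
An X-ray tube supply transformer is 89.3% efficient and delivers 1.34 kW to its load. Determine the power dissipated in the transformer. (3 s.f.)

P_in = P_out/η = 1340/0.893 = 1500.56 W.
P_loss = P_in − P_out = 1500.56 − 1340 = 161 W.

P_loss ≈ 161 W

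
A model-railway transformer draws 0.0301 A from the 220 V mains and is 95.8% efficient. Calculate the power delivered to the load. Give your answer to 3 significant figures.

P_in = V_p I_p = 220 × 0.0301 = 6.6220 W.
P_out = η P_in = 0.958 × 6.6220 = 6.34 W.

P_out ≈ 6.34 W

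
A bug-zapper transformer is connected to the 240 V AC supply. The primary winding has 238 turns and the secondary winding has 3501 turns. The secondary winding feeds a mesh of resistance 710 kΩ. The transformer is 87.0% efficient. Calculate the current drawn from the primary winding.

I_p ≈ 0.0841 A

V_s = 240 × 3501/238 = 3530.4 V.
I_s = V_s/R = 3530.4/710000 = 0.0049724 A.
P_out = V_s I_s = 3530.4 × 0.0049724 = 17.555 W.
P_in = P_out/η = 17.555/0.870 = 20.178 W.
I_p = P_in/V_p = 20.178/240 = 0.0841 A.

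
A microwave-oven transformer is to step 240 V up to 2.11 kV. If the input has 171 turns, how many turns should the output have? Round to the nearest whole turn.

N_out = 1503 turns

N_out/N_in = V_out/V_in, so N_out = 171 × 2110/240 = 1503.4 ≈ 1503 turns.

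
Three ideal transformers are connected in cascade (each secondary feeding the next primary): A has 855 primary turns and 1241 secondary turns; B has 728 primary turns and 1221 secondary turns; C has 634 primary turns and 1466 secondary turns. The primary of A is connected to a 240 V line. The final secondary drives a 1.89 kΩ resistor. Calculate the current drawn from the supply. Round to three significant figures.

Secondary of A: V = 240.00 × 1241/855 = 348.35 V.
Secondary of B: V = 348.35 × 1221/728 = 584.25 V.
Secondary of C: V = 584.25 × 1466/634 = 1351.0 V.
I_load = 1351.0/1890 = 0.71480 A, so P_out = 1351.0 × 0.71480 = 965.67 W.
All ideal ⇒ P_in = P_out, so I_supply = 965.67/240 = 4.02 A.

I_supply ≈ 4.02 A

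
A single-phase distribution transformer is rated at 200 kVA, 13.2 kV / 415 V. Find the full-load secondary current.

I_s = S/V_s = 200000/415 = 482 A.

I_s ≈ 482 A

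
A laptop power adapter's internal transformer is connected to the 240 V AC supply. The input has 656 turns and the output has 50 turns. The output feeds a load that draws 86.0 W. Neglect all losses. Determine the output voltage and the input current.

V_out ≈ 18.3 V, I_in ≈ 0.358 A

V_out = V_in × N_out/N_in = 240 × 50/656 = 18.293 V.
I_out = P/V_out = 86.0/18.293 = 4.7013 A.
I_in = I_out × N_out/N_in = 4.7013 × 50/656 = 0.358 A.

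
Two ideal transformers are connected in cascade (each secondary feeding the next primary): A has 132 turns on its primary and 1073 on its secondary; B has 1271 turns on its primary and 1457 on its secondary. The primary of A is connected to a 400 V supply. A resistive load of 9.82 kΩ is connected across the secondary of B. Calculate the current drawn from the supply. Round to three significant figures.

I_supply ≈ 3.54 A

After A: V = 400.00 × 1073/132 = 3251.5 V.
After B: V = 3251.5 × 1457/1271 = 3727.3 V.
I_load = 3727.3/9820 = 0.37957 A, so P_out = 3727.3 × 0.37957 = 1414.8 W.
All ideal ⇒ P_in = P_out, so I_supply = 1414.8/400 = 3.54 A.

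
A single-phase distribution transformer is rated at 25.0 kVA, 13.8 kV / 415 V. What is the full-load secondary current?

I_s ≈ 60.2 A

I_s = S/V_s = 25000/415 = 60.2 A.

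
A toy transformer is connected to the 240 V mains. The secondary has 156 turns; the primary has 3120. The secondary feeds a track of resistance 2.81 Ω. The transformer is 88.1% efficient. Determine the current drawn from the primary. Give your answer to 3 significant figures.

I_p ≈ 0.242 A

V_s = 240 × 156/3120 = 12.000 V.
I_s = V_s/R = 12.000/2.81 = 4.2705 A.
P_out = V_s I_s = 12.000 × 4.2705 = 51.246 W.
P_in = P_out/η = 51.246/0.881 = 58.167 W.
I_p = P_in/V_p = 58.167/240 = 0.242 A.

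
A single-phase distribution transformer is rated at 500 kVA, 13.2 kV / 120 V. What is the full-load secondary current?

I_s ≈ 4170 A

I_s = S/V_s = 500000/120 = 4170 A.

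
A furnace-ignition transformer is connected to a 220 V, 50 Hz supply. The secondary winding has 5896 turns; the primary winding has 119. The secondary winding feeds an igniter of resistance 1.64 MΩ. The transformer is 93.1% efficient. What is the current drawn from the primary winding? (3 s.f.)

I_p ≈ 0.354 A

V_s = 220 × 5896/119 = 10900 V.
I_s = V_s/R = 10900/(1.64×10^6) = 0.0066464 A.
P_out = V_s I_s = 10900 × 0.0066464 = 72.447 W.
P_in = P_out/η = 72.447/0.931 = 77.817 W.
I_p = P_in/V_p = 77.817/220 = 0.354 A.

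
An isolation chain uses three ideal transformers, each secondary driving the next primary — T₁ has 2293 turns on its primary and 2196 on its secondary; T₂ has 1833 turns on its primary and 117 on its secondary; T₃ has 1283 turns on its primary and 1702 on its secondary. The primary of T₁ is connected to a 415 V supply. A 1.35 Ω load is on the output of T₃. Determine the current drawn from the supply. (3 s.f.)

I_supply ≈ 2.02 A

After T₁: V = 415.00 × 2196/2293 = 397.44 V.
After T₂: V = 397.44 × 117/1833 = 25.369 V.
After T₃: V = 25.369 × 1702/1283 = 33.654 V.
I_load = 33.654/1.35 = 24.929 A, so P_out = 33.654 × 24.929 = 838.94 W.
All ideal ⇒ P_in = P_out, so I_supply = 838.94/415 = 2.02 A.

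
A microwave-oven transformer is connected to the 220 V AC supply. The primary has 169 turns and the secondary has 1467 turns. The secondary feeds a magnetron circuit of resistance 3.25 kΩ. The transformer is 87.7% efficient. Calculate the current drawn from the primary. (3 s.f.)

I_p ≈ 5.82 A

V_s = 220 × 1467/169 = 1909.7 V.
I_s = V_s/R = 1909.7/3250 = 0.58760 A.
P_out = V_s I_s = 1909.7 × 0.58760 = 1122.1 W.
P_in = P_out/η = 1122.1/0.877 = 1279.5 W.
I_p = P_in/V_p = 1279.5/220 = 5.82 A.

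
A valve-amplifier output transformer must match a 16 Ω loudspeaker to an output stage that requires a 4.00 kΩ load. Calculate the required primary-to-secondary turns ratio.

Z_p/Z_s = (N_p/N_s)², so N_p/N_s = √(4000/16) = √250 = 15.8.

N_p/N_s ≈ 15.8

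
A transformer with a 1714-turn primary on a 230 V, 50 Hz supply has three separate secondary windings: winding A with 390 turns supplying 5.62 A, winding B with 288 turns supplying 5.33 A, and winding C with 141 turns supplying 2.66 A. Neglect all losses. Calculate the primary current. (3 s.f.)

V_A = 230 × 390/1714 = 52.334 V; V_B = 230 × 288/1714 = 38.646 V; V_C = 230 × 141/1714 = 18.921 V.
P_out = V_A I_A + V_B I_B + V_C I_C = 52.334×5.62 + 38.646×5.33 + 18.921×2.66 = 294.12 + 205.99 + 50.329 = 550.43 W.
Ideal ⇒ P_in = P_out, so I_p = P_out/V_p = 550.43/230 = 2.39 A.

I_p ≈ 2.39 A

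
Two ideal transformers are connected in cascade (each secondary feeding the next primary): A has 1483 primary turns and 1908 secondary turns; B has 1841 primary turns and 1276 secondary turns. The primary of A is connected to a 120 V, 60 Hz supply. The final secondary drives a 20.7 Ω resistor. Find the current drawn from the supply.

After A: V = 120.00 × 1908/1483 = 154.39 V.
After B: V = 154.39 × 1276/1841 = 107.01 V.
I_load = 107.01/20.7 = 5.1695 A, so P_out = 107.01 × 5.1695 = 553.17 W.
All ideal ⇒ P_in = P_out, so I_supply = 553.17/120 = 4.61 A.

I_supply ≈ 4.61 A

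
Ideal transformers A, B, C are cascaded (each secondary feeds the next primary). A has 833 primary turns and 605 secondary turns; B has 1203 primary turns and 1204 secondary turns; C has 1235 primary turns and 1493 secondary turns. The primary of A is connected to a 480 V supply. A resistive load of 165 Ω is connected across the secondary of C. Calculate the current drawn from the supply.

I_supply ≈ 2.25 A

Secondary of A: V = 480.00 × 605/833 = 348.62 V.
Secondary of B: V = 348.62 × 1204/1203 = 348.91 V.
Secondary of C: V = 348.91 × 1493/1235 = 421.80 V.
I_load = 421.80/165 = 2.5564 A, so P_out = 421.80 × 2.5564 = 1078.3 W.
All ideal ⇒ P_in = P_out, so I_supply = 1078.3/480 = 2.25 A.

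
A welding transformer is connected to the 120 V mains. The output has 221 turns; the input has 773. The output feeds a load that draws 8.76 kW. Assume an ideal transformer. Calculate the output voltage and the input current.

V_out ≈ 34.3 V, I_in ≈ 73.0 A

V_out = V_in × N_out/N_in = 120 × 221/773 = 34.308 V.
I_out = P/V_out = 8760/34.308 = 255.33 A.
I_in = I_out × N_out/N_in = 255.33 × 221/773 = 73.0 A.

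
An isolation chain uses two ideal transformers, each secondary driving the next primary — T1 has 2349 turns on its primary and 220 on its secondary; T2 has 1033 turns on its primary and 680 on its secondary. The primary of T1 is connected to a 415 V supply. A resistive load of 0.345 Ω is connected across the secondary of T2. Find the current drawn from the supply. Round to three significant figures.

Secondary of T1: V = 415.00 × 220/2349 = 38.868 V.
Secondary of T2: V = 38.868 × 680/1033 = 25.586 V.
I_load = 25.586/0.345 = 74.161 A, so P_out = 25.586 × 74.161 = 1897.5 W.
All ideal ⇒ P_in = P_out, so I_supply = 1897.5/415 = 4.57 A.

I_supply ≈ 4.57 A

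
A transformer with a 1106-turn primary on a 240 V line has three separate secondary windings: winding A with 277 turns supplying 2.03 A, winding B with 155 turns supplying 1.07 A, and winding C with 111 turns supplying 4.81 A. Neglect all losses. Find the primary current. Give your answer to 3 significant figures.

V_A = 240 × 277/1106 = 60.108 V; V_B = 240 × 155/1106 = 33.635 V; V_C = 240 × 111/1106 = 24.087 V.
P_out = V_A I_A + V_B I_B + V_C I_C = 60.108×2.03 + 33.635×1.07 + 24.087×4.81 = 122.02 + 35.989 + 115.86 = 273.87 W.
Ideal ⇒ P_in = P_out, so I_p = P_out/V_p = 273.87/240 = 1.14 A.

I_p ≈ 1.14 A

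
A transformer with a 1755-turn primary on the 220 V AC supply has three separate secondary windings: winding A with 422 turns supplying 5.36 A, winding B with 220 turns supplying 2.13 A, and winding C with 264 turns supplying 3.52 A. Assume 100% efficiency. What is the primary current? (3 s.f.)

I_p ≈ 2.09 A

V_A = 220 × 422/1755 = 52.900 V; V_B = 220 × 220/1755 = 27.578 V; V_C = 220 × 264/1755 = 33.094 V.
P_out = V_A I_A + V_B I_B + V_C I_C = 52.900×5.36 + 27.578×2.13 + 33.094×3.52 = 283.55 + 58.742 + 116.49 = 458.78 W.
Ideal ⇒ P_in = P_out, so I_p = P_out/V_p = 458.78/220 = 2.09 A.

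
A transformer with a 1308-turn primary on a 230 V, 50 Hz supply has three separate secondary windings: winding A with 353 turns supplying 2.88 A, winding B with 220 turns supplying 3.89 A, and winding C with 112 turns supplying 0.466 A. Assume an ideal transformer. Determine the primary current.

I_p ≈ 1.47 A

V_A = 230 × 353/1308 = 62.072 V; V_B = 230 × 220/1308 = 38.685 V; V_C = 230 × 112/1308 = 19.694 V.
P_out = V_A I_A + V_B I_B + V_C I_C = 62.072×2.88 + 38.685×3.89 + 19.694×0.466 = 178.77 + 150.48 + 9.1775 = 338.43 W.
Ideal ⇒ P_in = P_out, so I_p = P_out/V_p = 338.43/230 = 1.47 A.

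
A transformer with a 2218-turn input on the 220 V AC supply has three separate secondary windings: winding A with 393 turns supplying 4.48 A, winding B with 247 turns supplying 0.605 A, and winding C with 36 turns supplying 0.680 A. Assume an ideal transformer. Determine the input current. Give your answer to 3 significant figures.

I_in ≈ 0.872 A

V_A = 220 × 393/2218 = 38.981 V; V_B = 220 × 247/2218 = 24.500 V; V_C = 220 × 36/2218 = 3.5708 V.
P_out = V_A I_A + V_B I_B + V_C I_C = 38.981×4.48 + 24.500×0.605 + 3.5708×0.680 = 174.64 + 14.822 + 2.4281 = 191.89 W.
Ideal ⇒ P_in = P_out, so I_in = P_out/V_in = 191.89/220 = 0.872 A.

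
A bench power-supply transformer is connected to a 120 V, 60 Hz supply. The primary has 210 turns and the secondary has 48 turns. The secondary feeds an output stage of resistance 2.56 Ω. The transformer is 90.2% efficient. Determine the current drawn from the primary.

V_s = 120 × 48/210 = 27.429 V.
I_s = V_s/R = 27.429/2.56 = 10.714 A.
P_out = V_s I_s = 27.429 × 10.714 = 293.88 W.
P_in = P_out/η = 293.88/0.902 = 325.81 W.
I_p = P_in/V_p = 325.81/120 = 2.72 A.

I_p ≈ 2.72 A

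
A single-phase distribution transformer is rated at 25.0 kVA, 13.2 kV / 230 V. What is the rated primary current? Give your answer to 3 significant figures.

I_p = S/V_p = 25000/13200 = 1.89 A.

I_p ≈ 1.89 A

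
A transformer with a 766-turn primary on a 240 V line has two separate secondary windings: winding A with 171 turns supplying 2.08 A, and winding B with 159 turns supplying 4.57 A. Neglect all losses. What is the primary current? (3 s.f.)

V_A = 240 × 171/766 = 53.577 V; V_B = 240 × 159/766 = 49.817 V.
P_out = V_A I_A + V_B I_B = 53.577×2.08 + 49.817×4.57 = 111.44 + 227.66 = 339.10 W.
Ideal ⇒ P_in = P_out, so I_p = P_out/V_p = 339.10/240 = 1.41 A.

I_p ≈ 1.41 A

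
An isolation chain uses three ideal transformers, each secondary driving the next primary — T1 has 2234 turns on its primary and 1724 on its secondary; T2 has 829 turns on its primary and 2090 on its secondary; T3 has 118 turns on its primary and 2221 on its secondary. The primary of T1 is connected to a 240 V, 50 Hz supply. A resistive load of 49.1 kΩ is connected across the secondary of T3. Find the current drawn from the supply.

After T1: V = 240.00 × 1724/2234 = 185.21 V.
After T2: V = 185.21 × 2090/829 = 466.94 V.
After T3: V = 466.94 × 2221/118 = 8788.7 V.
I_load = 8788.7/49100 = 0.17900 A, so P_out = 8788.7 × 0.17900 = 1573.1 W.
All ideal ⇒ P_in = P_out, so I_supply = 1573.1/240 = 6.55 A.

I_supply ≈ 6.55 A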